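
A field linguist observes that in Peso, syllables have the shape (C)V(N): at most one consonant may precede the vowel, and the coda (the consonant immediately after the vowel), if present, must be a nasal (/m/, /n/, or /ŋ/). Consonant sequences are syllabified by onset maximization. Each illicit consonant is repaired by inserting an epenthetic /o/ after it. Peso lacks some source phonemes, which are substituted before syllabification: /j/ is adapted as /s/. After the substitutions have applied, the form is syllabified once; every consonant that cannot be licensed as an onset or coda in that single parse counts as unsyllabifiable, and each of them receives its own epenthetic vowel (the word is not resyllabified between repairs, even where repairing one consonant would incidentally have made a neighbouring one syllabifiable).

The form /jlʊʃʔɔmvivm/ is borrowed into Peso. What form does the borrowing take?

solʊʃoʔɔmvivomo

Substitution: /j/ → /s/, giving /slʊʃʔɔmvivm/.
Under (C)V(N), the unsyllabifiable consonants are /s/, /ʃ/, /v/, /m/ (only a nasal (/m/, /n/, or /ŋ/) is licensed in coda position; onsets are limited to one consonant).
Each unlicensed consonant becomes the onset of a new syllable: /s/ → /so/, /ʃ/ → /ʃo/, /v/ → /vo/, /m/ → /mo/.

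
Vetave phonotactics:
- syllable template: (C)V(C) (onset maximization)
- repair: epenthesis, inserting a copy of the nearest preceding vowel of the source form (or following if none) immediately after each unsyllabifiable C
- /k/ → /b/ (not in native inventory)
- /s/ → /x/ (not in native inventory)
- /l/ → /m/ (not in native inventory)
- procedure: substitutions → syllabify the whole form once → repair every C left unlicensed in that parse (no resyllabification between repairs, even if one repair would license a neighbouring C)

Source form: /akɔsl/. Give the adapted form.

Substitution: /k/ → /b/, /s/ → /x/, /l/ → /m/, giving /abɔxm/.
The consonants /m/ cannot be parsed into a legal (C)V(C) syllable (at most one coda consonant is licensed; onsets are limited to one consonant).
Epenthesis after each stranded consonant: /m/ → /mɔ/.

abɔxmɔ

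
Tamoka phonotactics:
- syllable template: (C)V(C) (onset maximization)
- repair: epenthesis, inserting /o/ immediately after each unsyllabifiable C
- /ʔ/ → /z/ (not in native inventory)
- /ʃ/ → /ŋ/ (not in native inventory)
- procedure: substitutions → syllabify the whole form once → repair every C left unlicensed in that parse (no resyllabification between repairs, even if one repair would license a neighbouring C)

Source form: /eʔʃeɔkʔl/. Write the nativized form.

Substitution: /ʔ/ → /z/, /ʃ/ → /ŋ/, giving /ezŋeɔkzl/.
The consonants /z/, /l/ cannot be parsed into a legal (C)V(C) syllable (at most one coda consonant is licensed; onsets are limited to one consonant).
Inserting the epenthetic vowel yields /z/ → /zo/, /l/ → /lo/.

ezŋeɔkzolo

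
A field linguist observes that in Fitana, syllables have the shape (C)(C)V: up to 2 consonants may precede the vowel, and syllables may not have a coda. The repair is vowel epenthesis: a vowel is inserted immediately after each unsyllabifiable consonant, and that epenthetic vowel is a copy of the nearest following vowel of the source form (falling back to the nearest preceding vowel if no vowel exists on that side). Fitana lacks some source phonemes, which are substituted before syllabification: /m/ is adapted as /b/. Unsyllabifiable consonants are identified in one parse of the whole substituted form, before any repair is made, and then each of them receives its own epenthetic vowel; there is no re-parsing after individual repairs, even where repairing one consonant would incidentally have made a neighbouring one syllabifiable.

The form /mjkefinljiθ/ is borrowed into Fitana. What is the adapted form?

Substitution: /m/ → /b/, giving /bjkefinljiθ/.
Under (C)(C)V, the unsyllabifiable consonants are /b/, /n/, /θ/ (no codas are permitted; onsets may contain at most 2 consonants).
Inserting the epenthetic vowel yields /b/ → /be/, /n/ → /ni/, /θ/ → /θi/.

bejkefiniljiθi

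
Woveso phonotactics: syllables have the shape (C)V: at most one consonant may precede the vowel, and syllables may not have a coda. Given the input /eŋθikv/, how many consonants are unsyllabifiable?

Under (C)V, the unsyllabifiable consonants are /ŋ/, /k/, /v/ (no codas are permitted; onsets are limited to one consonant).

3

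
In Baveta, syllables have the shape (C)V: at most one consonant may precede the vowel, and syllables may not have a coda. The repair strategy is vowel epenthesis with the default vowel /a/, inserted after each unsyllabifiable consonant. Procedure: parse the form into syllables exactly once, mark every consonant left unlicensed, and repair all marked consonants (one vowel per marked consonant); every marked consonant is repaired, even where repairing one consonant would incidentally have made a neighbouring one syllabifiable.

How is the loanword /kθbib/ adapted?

kaθabiba

Under (C)V, the unsyllabifiable consonants are /k/, /θ/, /b/ (no codas are permitted; onsets are limited to one consonant).
Inserting the epenthetic vowel yields /k/ → /ka/, /θ/ → /θa/, /b/ → /ba/.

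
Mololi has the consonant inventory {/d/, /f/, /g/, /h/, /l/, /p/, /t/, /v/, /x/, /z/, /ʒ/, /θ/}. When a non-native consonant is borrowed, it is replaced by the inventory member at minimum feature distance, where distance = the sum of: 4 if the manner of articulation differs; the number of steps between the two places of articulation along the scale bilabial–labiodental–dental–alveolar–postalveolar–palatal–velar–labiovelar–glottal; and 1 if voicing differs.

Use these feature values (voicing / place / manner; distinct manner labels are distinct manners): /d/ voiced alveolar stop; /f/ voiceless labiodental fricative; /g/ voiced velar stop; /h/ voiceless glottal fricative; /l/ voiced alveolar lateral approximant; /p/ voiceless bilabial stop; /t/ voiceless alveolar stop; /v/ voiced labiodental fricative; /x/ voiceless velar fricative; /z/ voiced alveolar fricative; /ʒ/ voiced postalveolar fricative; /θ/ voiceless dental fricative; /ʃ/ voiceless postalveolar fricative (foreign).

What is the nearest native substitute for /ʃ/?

/ʒ/ is closest: same manner (fricative), place distance 0 (postalveolar→postalveolar), voicing differs (+1); total 1. Next closest is /x/ at distance 2.

ʒ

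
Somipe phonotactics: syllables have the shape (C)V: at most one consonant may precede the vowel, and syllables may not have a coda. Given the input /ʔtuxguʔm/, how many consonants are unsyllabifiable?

4

Under (C)V, the unsyllabifiable consonants are /ʔ/, /x/, /ʔ/, /m/ (no codas are permitted; onsets are limited to one consonant).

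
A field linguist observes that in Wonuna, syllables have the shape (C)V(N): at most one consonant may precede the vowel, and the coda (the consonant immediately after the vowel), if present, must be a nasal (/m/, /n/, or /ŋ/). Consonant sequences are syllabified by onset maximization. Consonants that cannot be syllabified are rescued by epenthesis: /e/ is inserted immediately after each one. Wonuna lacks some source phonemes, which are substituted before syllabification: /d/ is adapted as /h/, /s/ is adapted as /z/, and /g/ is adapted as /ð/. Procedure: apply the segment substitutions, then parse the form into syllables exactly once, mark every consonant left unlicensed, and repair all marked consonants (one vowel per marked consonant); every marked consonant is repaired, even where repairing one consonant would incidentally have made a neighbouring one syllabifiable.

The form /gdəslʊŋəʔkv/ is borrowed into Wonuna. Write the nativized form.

ðehəzelʊŋəʔekeve

Substitution: /g/ → /ð/, /d/ → /h/, /s/ → /z/, giving /ðhəzlʊŋəʔkv/.
Under (C)V(N), the unsyllabifiable consonants are /ð/, /z/, /ʔ/, /k/, /v/ (only a nasal (/m/, /n/, or /ŋ/) is licensed in coda position; onsets are limited to one consonant).
Inserting the epenthetic vowel yields /ð/ → /ðe/, /z/ → /ze/, /ʔ/ → /ʔe/, /k/ → /ke/, /v/ → /ve/.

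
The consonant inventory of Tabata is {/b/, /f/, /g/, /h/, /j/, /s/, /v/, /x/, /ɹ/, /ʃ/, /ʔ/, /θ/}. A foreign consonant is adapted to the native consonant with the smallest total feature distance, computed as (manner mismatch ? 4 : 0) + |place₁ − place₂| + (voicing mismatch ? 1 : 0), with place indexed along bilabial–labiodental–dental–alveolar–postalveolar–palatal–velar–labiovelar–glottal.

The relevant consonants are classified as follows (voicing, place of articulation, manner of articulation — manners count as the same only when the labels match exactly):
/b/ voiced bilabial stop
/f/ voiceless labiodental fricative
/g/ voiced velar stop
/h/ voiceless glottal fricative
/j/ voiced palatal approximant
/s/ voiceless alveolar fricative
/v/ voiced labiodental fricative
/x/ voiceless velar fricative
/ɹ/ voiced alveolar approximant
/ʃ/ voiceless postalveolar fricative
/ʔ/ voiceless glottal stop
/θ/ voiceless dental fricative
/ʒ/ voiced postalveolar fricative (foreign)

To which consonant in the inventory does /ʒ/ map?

/ʃ/ is closest: same manner (fricative), place distance 0 (postalveolar→postalveolar), voicing differs (+1); total 1. Next closest is /s/ at distance 2.

ʃ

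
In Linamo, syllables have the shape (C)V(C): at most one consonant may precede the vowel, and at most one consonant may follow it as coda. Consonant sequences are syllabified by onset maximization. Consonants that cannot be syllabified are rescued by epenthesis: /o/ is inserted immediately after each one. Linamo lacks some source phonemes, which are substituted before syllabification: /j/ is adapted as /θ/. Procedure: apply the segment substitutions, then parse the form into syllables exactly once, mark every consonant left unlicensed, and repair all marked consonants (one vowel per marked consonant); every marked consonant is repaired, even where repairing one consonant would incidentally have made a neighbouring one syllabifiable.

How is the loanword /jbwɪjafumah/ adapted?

θobowɪθafumah

Substitution: /j/ → /θ/, giving /θbwɪθafumah/.
Under (C)V(C), the unsyllabifiable consonants are /θ/, /b/ (at most one coda consonant is licensed; onsets are limited to one consonant).
Inserting the epenthetic vowel yields /θ/ → /θo/, /b/ → /bo/.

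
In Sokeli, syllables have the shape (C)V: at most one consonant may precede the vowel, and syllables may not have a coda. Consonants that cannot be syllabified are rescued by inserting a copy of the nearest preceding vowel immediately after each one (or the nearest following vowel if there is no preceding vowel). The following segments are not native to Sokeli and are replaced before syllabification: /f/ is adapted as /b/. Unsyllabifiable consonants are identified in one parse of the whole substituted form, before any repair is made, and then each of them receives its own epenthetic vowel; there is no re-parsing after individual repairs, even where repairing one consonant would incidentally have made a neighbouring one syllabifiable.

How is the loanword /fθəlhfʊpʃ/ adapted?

bəθələhəbʊpʊʃʊ

Substitution: /f/ → /b/, giving /bθəlhbʊpʃ/.
The consonants /b/, /l/, /h/, /p/, /ʃ/ cannot be parsed into a legal (C)V syllable (no codas are permitted; onsets are limited to one consonant).
Each unlicensed consonant becomes the onset of a new syllable: /b/ → /bə/, /l/ → /lə/, /h/ → /hə/, /p/ → /pʊ/, /ʃ/ → /ʃʊ/.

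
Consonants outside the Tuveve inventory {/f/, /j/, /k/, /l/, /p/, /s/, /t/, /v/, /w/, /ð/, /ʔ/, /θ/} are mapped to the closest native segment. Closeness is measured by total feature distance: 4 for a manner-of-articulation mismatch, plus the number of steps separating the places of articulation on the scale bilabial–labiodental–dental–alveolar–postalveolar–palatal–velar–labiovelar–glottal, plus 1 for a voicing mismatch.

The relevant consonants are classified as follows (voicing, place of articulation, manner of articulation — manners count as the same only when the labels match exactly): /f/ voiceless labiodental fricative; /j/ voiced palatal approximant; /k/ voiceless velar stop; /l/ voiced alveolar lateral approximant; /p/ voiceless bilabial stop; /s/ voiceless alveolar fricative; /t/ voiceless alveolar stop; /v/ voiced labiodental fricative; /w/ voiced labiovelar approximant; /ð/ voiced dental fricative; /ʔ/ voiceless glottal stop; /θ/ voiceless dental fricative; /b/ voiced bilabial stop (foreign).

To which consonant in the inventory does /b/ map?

p

/p/ is closest: same manner (stop), place distance 0 (bilabial→bilabial), voicing differs (+1); total 1. Next closest is /t/ at distance 4.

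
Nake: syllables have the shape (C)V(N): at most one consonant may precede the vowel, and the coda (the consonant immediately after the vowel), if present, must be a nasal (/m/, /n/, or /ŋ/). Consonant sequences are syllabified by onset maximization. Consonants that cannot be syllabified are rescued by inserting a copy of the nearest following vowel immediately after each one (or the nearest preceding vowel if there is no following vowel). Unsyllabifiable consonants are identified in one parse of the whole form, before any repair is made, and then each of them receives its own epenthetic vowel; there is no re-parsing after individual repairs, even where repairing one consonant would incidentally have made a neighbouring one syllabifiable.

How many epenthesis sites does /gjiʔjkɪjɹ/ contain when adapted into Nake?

The unsyllabifiable consonants are /g/, /ʔ/, /j/, /j/, /ɹ/; each receives one epenthetic vowel.

5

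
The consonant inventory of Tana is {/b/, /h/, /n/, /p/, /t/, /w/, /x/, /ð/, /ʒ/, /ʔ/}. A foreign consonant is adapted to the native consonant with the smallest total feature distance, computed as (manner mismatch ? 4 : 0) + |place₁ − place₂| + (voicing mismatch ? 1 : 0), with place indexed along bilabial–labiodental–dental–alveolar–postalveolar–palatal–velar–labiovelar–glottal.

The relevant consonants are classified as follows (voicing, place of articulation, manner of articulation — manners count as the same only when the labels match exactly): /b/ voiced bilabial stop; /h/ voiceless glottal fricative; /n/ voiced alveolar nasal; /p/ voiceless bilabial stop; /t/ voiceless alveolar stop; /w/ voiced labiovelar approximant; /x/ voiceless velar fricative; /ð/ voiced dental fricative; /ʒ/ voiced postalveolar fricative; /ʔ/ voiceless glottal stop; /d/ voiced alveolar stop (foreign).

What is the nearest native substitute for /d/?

/t/ is closest: same manner (stop), place distance 0 (alveolar→alveolar), voicing differs (+1); total 1. Next closest is /b/ at distance 3.

t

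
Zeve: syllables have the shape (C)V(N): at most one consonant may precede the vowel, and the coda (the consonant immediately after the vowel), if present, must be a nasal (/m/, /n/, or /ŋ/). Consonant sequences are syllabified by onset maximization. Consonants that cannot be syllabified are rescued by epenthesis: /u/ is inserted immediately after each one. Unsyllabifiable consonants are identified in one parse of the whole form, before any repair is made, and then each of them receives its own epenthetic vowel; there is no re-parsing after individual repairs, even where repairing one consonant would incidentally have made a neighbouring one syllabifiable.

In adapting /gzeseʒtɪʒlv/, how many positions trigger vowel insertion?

The unsyllabifiable consonants are /g/, /ʒ/, /ʒ/, /l/, /v/; each receives one epenthetic vowel.

5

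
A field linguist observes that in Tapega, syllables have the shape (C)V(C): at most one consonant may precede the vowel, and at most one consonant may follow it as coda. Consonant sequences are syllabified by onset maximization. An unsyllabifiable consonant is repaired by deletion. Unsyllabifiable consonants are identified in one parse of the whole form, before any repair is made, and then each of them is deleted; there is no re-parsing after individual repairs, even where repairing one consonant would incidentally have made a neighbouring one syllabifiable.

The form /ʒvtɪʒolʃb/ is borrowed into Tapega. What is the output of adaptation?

The consonants /ʒ/, /v/, /ʃ/, /b/ cannot be parsed into a legal (C)V(C) syllable (at most one coda consonant is licensed; onsets are limited to one consonant).
Deleting the stranded consonants removes /ʒ/, /v/, /ʃ/, /b/.

tɪʒol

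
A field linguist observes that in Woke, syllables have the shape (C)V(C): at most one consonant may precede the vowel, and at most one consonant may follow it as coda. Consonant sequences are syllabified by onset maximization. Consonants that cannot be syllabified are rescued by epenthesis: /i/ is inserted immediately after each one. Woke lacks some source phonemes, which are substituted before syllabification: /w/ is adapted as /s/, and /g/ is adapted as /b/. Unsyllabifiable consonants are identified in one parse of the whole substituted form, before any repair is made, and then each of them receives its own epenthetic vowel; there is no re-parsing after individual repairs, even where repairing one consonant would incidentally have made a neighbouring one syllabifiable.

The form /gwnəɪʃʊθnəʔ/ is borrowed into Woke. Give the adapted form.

Substitution: /g/ → /b/, /w/ → /s/, giving /bsnəɪʃʊθnəʔ/.
Under (C)V(C), the unsyllabifiable consonants are /b/, /s/ (at most one coda consonant is licensed; onsets are limited to one consonant).
Inserting the epenthetic vowel yields /b/ → /bi/, /s/ → /si/.

bisinəɪʃʊθnəʔ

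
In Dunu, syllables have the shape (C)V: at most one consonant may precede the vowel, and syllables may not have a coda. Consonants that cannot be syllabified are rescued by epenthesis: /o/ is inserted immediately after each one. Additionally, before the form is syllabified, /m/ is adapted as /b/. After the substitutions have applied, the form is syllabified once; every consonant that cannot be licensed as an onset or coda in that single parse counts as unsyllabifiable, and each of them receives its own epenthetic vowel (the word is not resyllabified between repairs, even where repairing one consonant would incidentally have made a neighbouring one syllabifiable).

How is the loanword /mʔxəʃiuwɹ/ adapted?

boʔoxəʃiuwoɹo

Substitution: /m/ → /b/, giving /bʔxəʃiuwɹ/.
Syllabifying with onset maximization leaves /b/, /ʔ/, /w/, /ɹ/ stranded (no codas are permitted; onsets are limited to one consonant).
Inserting the epenthetic vowel yields /b/ → /bo/, /ʔ/ → /ʔo/, /w/ → /wo/, /ɹ/ → /ɹo/.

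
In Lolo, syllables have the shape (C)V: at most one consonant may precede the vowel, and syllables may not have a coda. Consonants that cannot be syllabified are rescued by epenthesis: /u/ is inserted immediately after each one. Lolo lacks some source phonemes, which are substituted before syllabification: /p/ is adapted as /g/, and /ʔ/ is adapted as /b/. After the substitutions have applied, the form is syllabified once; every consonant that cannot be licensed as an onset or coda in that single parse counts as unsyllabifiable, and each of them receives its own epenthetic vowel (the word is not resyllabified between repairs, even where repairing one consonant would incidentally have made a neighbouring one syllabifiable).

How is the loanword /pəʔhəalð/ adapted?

Substitution: /p/ → /g/, /ʔ/ → /b/, giving /gəbhəalð/.
Syllabifying with onset maximization leaves /b/, /l/, /ð/ stranded (no codas are permitted; onsets are limited to one consonant).
Each unlicensed consonant becomes the onset of a new syllable: /b/ → /bu/, /l/ → /lu/, /ð/ → /ðu/.

gəbuhəaluðu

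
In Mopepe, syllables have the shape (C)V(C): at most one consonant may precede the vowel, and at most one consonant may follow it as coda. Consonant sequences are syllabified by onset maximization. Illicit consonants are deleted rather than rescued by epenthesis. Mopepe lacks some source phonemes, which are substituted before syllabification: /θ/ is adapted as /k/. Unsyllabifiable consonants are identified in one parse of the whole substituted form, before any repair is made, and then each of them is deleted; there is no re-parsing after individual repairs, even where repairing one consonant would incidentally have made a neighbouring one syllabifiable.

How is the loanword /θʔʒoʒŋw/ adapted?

Substitution: /θ/ → /k/, giving /kʔʒoʒŋw/.
Under (C)V(C), the unsyllabifiable consonants are /k/, /ʔ/, /ŋ/, /w/ (at most one coda consonant is licensed; onsets are limited to one consonant).
Each unlicensed consonant is deleted: /k/, /ʔ/, /ŋ/, /w/.

ʒoʒ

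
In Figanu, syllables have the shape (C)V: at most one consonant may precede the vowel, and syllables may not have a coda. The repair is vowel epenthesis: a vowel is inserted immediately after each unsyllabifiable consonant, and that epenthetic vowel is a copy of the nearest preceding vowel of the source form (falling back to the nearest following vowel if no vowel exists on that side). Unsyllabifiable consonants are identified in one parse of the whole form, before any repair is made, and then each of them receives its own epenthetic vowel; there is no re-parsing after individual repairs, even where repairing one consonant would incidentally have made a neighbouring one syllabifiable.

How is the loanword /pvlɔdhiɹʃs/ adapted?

pɔvɔlɔdɔhiɹiʃisi

Syllabifying with onset maximization leaves /p/, /v/, /d/, /ɹ/, /ʃ/, /s/ stranded (no codas are permitted; onsets are limited to one consonant).
Inserting the epenthetic vowel yields /p/ → /pɔ/, /v/ → /vɔ/, /d/ → /dɔ/, /ɹ/ → /ɹi/, /ʃ/ → /ʃi/, /s/ → /si/.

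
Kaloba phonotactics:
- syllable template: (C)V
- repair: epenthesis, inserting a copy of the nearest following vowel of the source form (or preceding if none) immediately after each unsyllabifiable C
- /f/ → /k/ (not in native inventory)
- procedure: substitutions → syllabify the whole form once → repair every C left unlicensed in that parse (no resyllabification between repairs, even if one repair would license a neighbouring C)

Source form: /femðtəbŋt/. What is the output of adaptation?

Substitution: /f/ → /k/, giving /kemðtəbŋt/.
Syllabifying with onset maximization leaves /m/, /ð/, /b/, /ŋ/, /t/ stranded (no codas are permitted; onsets are limited to one consonant).
Epenthesis after each stranded consonant: /m/ → /mə/, /ð/ → /ðə/, /b/ → /bə/, /ŋ/ → /ŋə/, /t/ → /tə/.

keməðətəbəŋətə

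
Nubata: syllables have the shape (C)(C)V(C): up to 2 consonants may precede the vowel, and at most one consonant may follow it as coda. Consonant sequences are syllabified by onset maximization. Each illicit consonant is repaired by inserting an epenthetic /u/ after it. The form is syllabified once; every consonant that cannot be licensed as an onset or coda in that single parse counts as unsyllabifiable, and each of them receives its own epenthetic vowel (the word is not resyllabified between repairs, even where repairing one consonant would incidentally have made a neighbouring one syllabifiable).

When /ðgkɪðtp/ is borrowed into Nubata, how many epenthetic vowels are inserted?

3

The unsyllabifiable consonants are /ð/, /t/, /p/; each receives one epenthetic vowel.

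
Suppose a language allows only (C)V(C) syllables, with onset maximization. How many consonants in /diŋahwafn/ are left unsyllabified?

Under (C)V(C), the unsyllabifiable consonants are /n/ (at most one coda consonant is licensed; onsets are limited to one consonant).

1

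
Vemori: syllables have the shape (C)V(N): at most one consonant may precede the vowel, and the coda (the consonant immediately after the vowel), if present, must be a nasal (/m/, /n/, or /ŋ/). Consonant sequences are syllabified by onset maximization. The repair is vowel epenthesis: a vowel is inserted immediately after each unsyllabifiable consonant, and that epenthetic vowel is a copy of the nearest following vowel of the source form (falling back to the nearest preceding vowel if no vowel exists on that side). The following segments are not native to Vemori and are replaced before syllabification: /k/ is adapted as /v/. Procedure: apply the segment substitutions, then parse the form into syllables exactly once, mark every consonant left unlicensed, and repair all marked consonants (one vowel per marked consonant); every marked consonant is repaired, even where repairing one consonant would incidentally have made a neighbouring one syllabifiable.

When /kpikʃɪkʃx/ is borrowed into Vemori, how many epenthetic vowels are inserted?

5

After substitution the input is /vpivʃɪvʃx/.
The unsyllabifiable consonants are /v/, /v/, /v/, /ʃ/, /x/; each receives one epenthetic vowel.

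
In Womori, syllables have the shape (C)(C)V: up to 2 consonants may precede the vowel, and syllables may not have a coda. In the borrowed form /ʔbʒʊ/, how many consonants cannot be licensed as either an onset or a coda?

The consonants /ʔ/ cannot be parsed into a legal (C)(C)V syllable (no codas are permitted; onsets may contain at most 2 consonants).

1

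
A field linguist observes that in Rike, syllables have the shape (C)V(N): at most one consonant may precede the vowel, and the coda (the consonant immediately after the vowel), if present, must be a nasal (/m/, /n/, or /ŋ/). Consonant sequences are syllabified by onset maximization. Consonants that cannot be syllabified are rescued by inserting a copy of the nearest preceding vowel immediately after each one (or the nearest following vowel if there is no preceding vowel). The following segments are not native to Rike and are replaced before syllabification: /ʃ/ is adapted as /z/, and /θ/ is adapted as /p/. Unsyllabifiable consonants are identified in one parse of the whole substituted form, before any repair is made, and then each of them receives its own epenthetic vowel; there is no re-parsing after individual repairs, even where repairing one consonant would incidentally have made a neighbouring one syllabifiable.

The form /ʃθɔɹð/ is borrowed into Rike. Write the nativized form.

zɔpɔɹɔðɔ

Substitution: /ʃ/ → /z/, /θ/ → /p/, giving /zpɔɹð/.
The consonants /z/, /ɹ/, /ð/ cannot be parsed into a legal (C)V(N) syllable (only a nasal (/m/, /n/, or /ŋ/) is licensed in coda position; onsets are limited to one consonant).
Each unlicensed consonant becomes the onset of a new syllable: /z/ → /zɔ/, /ɹ/ → /ɹɔ/, /ð/ → /ðɔ/.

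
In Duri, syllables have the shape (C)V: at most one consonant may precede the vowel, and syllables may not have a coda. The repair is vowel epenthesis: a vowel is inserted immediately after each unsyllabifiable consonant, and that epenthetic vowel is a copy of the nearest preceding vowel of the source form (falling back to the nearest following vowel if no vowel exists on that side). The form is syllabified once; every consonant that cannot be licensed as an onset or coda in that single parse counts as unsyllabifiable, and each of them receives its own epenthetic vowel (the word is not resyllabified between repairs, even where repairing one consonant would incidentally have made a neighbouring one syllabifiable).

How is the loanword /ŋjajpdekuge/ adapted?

ŋajajapadekuge

Syllabifying with onset maximization leaves /ŋ/, /j/, /p/ stranded (no codas are permitted; onsets are limited to one consonant).
Inserting the epenthetic vowel yields /ŋ/ → /ŋa/, /j/ → /ja/, /p/ → /pa/.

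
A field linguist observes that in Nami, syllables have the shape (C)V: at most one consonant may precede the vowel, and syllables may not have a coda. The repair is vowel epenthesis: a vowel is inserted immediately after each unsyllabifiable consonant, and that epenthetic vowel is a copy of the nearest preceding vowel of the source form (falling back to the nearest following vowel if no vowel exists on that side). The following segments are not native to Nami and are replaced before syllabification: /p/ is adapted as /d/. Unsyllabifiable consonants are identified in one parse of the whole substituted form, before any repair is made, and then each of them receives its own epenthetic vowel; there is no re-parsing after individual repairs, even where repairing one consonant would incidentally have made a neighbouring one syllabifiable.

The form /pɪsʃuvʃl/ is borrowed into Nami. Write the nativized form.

dɪsɪʃuvuʃulu

Substitution: /p/ → /d/, giving /dɪsʃuvʃl/.
The consonants /s/, /v/, /ʃ/, /l/ cannot be parsed into a legal (C)V syllable (no codas are permitted; onsets are limited to one consonant).
Epenthesis after each stranded consonant: /s/ → /sɪ/, /v/ → /vu/, /ʃ/ → /ʃu/, /l/ → /lu/.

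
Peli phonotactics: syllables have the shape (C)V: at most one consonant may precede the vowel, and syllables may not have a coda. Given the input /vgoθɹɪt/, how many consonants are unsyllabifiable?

3

The consonants /v/, /θ/, /t/ cannot be parsed into a legal (C)V syllable (no codas are permitted; onsets are limited to one consonant).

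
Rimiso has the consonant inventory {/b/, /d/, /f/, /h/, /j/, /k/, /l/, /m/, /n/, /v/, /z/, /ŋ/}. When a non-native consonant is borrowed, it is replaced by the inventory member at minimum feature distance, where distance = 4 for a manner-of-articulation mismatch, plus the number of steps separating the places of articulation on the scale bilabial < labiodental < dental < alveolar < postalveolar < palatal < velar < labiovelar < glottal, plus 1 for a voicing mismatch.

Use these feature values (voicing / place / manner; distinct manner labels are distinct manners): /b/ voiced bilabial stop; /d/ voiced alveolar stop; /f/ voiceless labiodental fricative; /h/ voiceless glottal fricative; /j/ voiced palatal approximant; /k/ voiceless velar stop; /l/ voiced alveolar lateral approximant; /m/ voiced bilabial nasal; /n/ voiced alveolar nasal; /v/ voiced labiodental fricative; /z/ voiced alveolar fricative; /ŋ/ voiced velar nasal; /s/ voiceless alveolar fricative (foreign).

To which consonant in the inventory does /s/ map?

z

/z/ is closest: same manner (fricative), place distance 0 (alveolar→alveolar), voicing differs (+1); total 1. Next closest is /f/ at distance 2.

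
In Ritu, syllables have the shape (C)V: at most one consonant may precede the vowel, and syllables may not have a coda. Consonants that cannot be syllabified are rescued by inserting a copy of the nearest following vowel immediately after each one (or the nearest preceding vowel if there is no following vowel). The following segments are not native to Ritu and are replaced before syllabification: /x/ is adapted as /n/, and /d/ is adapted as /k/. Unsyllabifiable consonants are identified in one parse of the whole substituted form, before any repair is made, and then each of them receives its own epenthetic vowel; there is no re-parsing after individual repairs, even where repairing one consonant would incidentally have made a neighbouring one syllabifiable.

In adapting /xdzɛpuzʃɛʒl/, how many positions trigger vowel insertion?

5

After substitution the input is /nkzɛpuzʃɛʒl/.
The unsyllabifiable consonants are /n/, /k/, /z/, /ʒ/, /l/; each receives one epenthetic vowel.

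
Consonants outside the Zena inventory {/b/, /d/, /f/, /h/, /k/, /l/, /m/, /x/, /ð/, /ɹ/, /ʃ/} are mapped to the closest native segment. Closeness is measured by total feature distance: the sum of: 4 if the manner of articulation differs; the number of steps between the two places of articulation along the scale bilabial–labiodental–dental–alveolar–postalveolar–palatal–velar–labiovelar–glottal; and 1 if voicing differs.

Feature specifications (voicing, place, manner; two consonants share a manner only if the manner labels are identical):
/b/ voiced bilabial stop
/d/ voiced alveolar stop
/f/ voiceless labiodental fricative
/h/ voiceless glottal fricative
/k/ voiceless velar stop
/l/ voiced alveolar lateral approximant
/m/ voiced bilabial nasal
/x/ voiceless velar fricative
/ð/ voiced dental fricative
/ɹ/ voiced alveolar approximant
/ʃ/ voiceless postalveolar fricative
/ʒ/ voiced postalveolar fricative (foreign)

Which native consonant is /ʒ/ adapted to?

ʃ

/ʃ/ is closest: same manner (fricative), place distance 0 (postalveolar→postalveolar), voicing differs (+1); total 1. Next closest is /ð/ at distance 2.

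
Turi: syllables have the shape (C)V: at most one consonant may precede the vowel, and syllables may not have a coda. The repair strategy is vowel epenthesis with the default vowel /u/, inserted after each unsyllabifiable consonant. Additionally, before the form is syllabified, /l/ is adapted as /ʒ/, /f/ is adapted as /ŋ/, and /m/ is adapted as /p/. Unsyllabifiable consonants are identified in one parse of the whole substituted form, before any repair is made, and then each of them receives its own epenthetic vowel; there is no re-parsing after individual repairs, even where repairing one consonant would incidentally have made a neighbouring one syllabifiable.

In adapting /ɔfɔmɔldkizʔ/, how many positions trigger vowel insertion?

4

After substitution the input is /ɔŋɔpɔʒdkizʔ/.
The unsyllabifiable consonants are /ʒ/, /d/, /z/, /ʔ/; each receives one epenthetic vowel.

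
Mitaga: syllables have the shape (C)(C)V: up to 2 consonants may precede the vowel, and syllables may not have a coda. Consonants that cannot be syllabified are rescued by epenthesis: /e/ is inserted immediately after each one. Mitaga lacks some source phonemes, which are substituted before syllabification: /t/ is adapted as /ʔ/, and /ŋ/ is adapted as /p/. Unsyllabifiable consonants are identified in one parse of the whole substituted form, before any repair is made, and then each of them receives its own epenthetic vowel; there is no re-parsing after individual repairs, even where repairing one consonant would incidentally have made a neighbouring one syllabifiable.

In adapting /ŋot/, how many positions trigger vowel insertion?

After substitution the input is /poʔ/.
The unsyllabifiable consonants are /ʔ/; each receives one epenthetic vowel.

1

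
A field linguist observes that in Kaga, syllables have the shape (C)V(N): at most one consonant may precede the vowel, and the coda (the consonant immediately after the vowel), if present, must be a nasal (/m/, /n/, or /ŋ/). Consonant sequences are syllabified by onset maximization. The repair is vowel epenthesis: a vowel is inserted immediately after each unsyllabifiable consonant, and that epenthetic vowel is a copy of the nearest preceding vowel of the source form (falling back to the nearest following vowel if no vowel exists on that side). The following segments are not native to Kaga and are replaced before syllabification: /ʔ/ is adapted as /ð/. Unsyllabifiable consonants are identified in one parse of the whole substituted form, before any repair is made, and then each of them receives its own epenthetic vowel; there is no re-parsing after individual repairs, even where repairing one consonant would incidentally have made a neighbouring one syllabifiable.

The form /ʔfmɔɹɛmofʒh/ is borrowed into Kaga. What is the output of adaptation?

ðɔfɔmɔɹɛmofoʒoho

Substitution: /ʔ/ → /ð/, giving /ðfmɔɹɛmofʒh/.
The consonants /ð/, /f/, /f/, /ʒ/, /h/ cannot be parsed into a legal (C)V(N) syllable (only a nasal (/m/, /n/, or /ŋ/) is licensed in coda position; onsets are limited to one consonant).
Epenthesis after each stranded consonant: /ð/ → /ðɔ/, /f/ → /fɔ/, /f/ → /fo/, /ʒ/ → /ʒo/, /h/ → /ho/.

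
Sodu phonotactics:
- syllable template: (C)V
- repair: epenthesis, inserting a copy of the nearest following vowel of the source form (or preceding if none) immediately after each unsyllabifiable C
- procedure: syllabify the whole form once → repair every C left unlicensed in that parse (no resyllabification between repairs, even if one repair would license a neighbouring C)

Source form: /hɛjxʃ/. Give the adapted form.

hɛjɛxɛʃɛ

The consonants /j/, /x/, /ʃ/ cannot be parsed into a legal (C)V syllable (no codas are permitted; onsets are limited to one consonant).
Epenthesis after each stranded consonant: /j/ → /jɛ/, /x/ → /xɛ/, /ʃ/ → /ʃɛ/.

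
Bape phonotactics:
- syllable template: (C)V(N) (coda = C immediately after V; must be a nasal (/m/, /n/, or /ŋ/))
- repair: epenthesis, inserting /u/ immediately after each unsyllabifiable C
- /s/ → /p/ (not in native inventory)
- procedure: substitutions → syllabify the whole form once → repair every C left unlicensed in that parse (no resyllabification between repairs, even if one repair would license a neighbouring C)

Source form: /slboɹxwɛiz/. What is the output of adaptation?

Substitution: /s/ → /p/, giving /plboɹxwɛiz/.
Syllabifying with onset maximization leaves /p/, /l/, /ɹ/, /x/, /z/ stranded (only a nasal (/m/, /n/, or /ŋ/) is licensed in coda position; onsets are limited to one consonant).
Each unlicensed consonant becomes the onset of a new syllable: /p/ → /pu/, /l/ → /lu/, /ɹ/ → /ɹu/, /x/ → /xu/, /z/ → /zu/.

puluboɹuxuwɛizu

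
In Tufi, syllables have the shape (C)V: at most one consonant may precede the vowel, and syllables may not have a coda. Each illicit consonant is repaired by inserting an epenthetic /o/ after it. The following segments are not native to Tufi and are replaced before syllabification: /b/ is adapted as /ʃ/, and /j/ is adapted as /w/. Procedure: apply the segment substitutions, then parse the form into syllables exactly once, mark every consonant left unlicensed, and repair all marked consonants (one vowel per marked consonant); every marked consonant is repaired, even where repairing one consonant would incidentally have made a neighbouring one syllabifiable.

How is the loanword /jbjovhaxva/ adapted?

woʃowovohaxova

Substitution: /j/ → /w/, /b/ → /ʃ/, giving /wʃwovhaxva/.
Syllabifying with onset maximization leaves /w/, /ʃ/, /v/, /x/ stranded (no codas are permitted; onsets are limited to one consonant).
Epenthesis after each stranded consonant: /w/ → /wo/, /ʃ/ → /ʃo/, /v/ → /vo/, /x/ → /xo/.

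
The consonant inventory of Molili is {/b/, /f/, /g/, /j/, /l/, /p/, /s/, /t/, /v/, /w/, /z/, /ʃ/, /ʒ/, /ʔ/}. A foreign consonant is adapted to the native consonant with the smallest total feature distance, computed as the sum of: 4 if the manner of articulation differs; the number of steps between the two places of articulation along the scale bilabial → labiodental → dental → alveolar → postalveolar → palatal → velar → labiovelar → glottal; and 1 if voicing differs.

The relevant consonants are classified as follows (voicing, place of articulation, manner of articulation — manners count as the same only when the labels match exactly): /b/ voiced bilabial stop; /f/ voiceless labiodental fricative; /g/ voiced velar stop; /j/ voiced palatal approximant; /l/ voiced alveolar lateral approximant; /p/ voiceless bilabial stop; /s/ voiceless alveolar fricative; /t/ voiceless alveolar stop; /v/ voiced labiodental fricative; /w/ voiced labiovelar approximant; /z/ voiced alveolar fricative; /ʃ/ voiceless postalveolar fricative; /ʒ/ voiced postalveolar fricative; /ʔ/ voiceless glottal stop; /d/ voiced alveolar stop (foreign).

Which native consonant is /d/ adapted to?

t

/t/ is closest: same manner (stop), place distance 0 (alveolar→alveolar), voicing differs (+1); total 1. Next closest is /b/ at distance 3.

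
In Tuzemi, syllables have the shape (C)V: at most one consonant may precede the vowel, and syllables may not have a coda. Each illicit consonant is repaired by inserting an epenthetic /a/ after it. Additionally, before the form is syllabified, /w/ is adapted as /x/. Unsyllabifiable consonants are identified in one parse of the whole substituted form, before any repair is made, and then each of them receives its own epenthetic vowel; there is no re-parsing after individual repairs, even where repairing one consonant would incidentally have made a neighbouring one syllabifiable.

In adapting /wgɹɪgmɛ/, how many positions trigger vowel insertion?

After substitution the input is /xgɹɪgmɛ/.
The unsyllabifiable consonants are /x/, /g/, /g/; each receives one epenthetic vowel.

3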